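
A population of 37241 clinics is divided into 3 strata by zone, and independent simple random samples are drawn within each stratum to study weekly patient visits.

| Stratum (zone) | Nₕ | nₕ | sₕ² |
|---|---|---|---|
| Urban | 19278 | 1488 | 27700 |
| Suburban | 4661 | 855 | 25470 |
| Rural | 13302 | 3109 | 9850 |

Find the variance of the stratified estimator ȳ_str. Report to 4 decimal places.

5.2941

Var(ȳ_str) = Σₕ Wₕ²(1 − fₕ)sₕ²/nₕ with Wₕ = Nₕ/N, N = 37241.
Urban: Wₕ = 0.51765527; term = 0.51765527²·(1 − 0.07718643)·27700/1488 = 4.6033298.
Suburban: Wₕ = 0.12515776; term = 0.12515776²·(1 − 0.18343703)·25470/855 = 0.38103779.
Rural: Wₕ = 0.35718697; term = 0.35718697²·(1 − 0.23372425)·9850/3109 = 0.30973609.
Sum = 5.2941037.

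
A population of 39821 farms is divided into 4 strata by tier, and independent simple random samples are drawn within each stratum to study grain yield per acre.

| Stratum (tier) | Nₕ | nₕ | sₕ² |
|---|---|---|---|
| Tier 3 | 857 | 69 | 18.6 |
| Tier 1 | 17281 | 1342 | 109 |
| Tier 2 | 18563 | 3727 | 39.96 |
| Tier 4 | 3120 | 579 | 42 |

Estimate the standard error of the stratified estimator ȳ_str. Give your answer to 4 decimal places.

0.1282

Var(ȳ_str) = Σₕ Wₕ²(1 − fₕ)sₕ²/nₕ with Wₕ = Nₕ/N, N = 39821.
Tier 3: Wₕ = 0.02152131; term = 0.02152131²·(1 − 0.08051342)·18.6/69 = 1.1480124 × 10^-4.
Tier 1: Wₕ = 0.43396700; term = 0.43396700²·(1 − 0.07765754)·109/1342 = 0.01410846.
Tier 2: Wₕ = 0.46616107; term = 0.46616107²·(1 − 0.20077574)·39.96/3727 = 0.0018621161.
Tier 4: Wₕ = 0.07835062; term = 0.07835062²·(1 − 0.18557692)·42/579 = 3.6266501 × 10^-4.
Sum = 0.016448042.
SE = √(0.016448042) = 0.1282.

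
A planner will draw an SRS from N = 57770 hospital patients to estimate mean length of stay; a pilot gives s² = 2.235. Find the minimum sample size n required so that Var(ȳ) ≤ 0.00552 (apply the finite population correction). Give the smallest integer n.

Without fpc, n₀ = s²/D = 2.235/0.00552 = 404.8913.
With fpc, (1 − n/N)·s²/n ≤ D requires n ≥ n₀/(1 + n₀/N) = 404.8913/(1 + 404.8913/57770) = 402.0733.
Rounding up, n = 403.

403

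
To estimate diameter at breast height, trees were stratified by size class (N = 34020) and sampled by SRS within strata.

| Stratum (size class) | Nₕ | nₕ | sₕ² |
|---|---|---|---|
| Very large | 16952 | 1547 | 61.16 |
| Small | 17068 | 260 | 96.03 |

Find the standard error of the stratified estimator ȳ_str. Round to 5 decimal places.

0.31697

Var(ȳ_str) = Σₕ Wₕ²(1 − fₕ)sₕ²/nₕ with Wₕ = Nₕ/N, N = 34020.
Very large: Wₕ = 0.49829512; term = 0.49829512²·(1 − 0.09125767)·61.16/1547 = 0.0089205409.
Small: Wₕ = 0.50170488; term = 0.50170488²·(1 − 0.01523318)·96.03/260 = 0.091551115.
Sum = 0.10047166.
SE = √(0.10047166) = 0.31697.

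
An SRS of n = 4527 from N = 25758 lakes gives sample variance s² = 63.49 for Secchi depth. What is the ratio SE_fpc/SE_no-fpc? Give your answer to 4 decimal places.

0.9079

f = n/N = 4527/25758 = 0.17575122.
SE_no-fpc = √(s²/n) = 0.1184261; SE_fpc = √((1−f)s²/n) = 0.10751686.
Ratio = √(1−f) = 0.90788148.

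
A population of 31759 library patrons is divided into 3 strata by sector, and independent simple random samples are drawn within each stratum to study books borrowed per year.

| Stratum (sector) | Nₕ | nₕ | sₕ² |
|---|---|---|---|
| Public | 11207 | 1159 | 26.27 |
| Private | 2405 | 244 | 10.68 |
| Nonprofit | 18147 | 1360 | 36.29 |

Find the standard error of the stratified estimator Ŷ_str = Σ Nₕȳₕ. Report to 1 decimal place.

3302.8

Var(Ŷ_str) = Σₕ Nₕ²(1 − fₕ)sₕ²/nₕ.
Public: 11207²·(1 − 1159/11207)·26.27/1159 = 2.5523818 × 10^6.
Private: 2405²·(1 − 244/2405)·10.68/244 = 227484.22.
Nonprofit: 18147²·(1 − 1360/18147)·36.29/1360 = 8.1287916 × 10^6.
Sum = 1.0908658 × 10^7.
SE = √(1.0908658 × 10^7) = 3302.8.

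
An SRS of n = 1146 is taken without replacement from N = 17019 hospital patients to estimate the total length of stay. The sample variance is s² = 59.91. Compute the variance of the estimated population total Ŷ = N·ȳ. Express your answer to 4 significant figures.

1.412 × 10^7

Var(Ŷ) = N²·Var(ȳ) = N²·(1 − n/N)·s²/n.
f = 1146/17019 = 0.06733651; Var(ȳ) = 0.93266349·59.91/1146 = 0.048757304.
Var(Ŷ) = 17019² · 0.048757304 = 1.4122376 × 10^7.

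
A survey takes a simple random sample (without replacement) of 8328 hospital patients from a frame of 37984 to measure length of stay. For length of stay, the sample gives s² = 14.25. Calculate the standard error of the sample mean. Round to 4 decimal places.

0.0366

Under SRS without replacement, Var(ȳ) = (1 − f)·s²/n with f = n/N = 8328/37984 = 0.21925021.
Var(ȳ) = (1 − 0.21925021)·14.25/8328 = 0.78074979·0.0017110951 = 0.0013359371.
SE(ȳ) = √(0.0013359371) = 0.0366.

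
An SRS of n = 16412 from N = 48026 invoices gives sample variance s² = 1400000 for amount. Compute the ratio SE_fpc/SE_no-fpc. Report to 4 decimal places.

f = n/N = 16412/48026 = 0.34173156.
SE_no-fpc = √(s²/n) = 9.235986; SE_fpc = √((1−f)s²/n) = 7.4935012.
Ratio = √(1−f) = 0.81133744.

0.8113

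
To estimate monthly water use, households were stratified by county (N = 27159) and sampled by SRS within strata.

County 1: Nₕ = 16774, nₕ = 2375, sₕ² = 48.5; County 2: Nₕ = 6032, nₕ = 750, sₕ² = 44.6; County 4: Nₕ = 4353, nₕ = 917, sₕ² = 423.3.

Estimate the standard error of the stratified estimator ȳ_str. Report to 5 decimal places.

0.13644

Var(ȳ_str) = Σₕ Wₕ²(1 − fₕ)sₕ²/nₕ with Wₕ = Nₕ/N, N = 27159.
County 1: Wₕ = 0.61762215; term = 0.61762215²·(1 − 0.14158817)·48.5/2375 = 0.0066868186.
County 2: Wₕ = 0.22209949; term = 0.22209949²·(1 − 0.12433687)·44.6/750 = 0.002568655.
County 4: Wₕ = 0.16027836; term = 0.16027836²·(1 − 0.21065932)·423.3/917 = 0.0093603741.
Sum = 0.018615848.
SE = √(0.018615848) = 0.13644.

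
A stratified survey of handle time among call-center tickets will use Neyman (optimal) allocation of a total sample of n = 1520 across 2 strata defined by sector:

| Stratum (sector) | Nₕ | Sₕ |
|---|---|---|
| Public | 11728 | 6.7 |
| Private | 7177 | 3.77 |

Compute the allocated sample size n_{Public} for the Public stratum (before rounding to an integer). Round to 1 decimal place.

Neyman allocation: nₕ = n·NₕSₕ / Σⱼ NⱼSⱼ.
Σ NⱼSⱼ = 11728·6.7 + 7177·3.77 = 105634.89.
n_{Public} = 1520·11728·6.7 / 105634.89 = 1130.7.

1130.7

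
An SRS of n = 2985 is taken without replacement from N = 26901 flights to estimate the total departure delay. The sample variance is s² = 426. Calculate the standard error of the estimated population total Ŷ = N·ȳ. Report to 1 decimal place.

9582.1

Var(Ŷ) = N²·Var(ȳ) = N²·(1 − n/N)·s²/n.
f = 2985/26901 = 0.11096242; Var(ȳ) = 0.88903758·426/2985 = 0.12687773.
Var(Ŷ) = 26901² · 0.12687773 = 9.181682 × 10^7.
SE(Ŷ) = √(9.181682 × 10^7) = 9582.1.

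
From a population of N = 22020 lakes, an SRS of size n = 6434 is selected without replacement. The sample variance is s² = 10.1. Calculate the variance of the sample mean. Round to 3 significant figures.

0.00111

Under SRS without replacement, Var(ȳ) = (1 − f)·s²/n with f = n/N = 6434/22020 = 0.29218892.
Var(ȳ) = (1 − 0.29218892)·10.1/6434 = 0.70781108·0.0015697855 = 0.0011111116.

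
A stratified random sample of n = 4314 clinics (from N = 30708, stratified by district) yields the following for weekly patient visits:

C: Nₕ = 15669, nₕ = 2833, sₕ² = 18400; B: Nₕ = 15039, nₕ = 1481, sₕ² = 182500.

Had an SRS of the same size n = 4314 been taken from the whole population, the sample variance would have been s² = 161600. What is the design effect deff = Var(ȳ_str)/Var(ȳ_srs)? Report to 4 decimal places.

Var(ȳ_str) = Σ Wₕ²(1−fₕ)sₕ²/nₕ with Wₕ = Nₕ/30708:
  C: (15669/30708)²·(1−2833/15669)·18400/2833 = 1.3852851
  B: (15039/30708)²·(1−1481/15039)·182500/1481 = 26.645222
  → Var(ȳ_str) = 28.030507.
Var(ȳ_srs) = (1 − 4314/30708)·161600/4314 = 32.196962.
deff = 28.030507 / 32.196962 = 0.8706.

0.8706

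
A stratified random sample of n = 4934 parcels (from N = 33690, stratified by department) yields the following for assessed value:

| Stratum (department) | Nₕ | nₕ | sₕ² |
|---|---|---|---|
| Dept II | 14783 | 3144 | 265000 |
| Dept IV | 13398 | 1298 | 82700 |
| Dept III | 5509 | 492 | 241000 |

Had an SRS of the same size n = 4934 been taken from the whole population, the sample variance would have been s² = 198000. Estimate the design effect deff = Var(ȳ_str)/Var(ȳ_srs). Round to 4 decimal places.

Var(ȳ_str) = Σ Wₕ²(1−fₕ)sₕ²/nₕ with Wₕ = Nₕ/33690:
  Dept II: (14783/33690)²·(1−3144/14783)·265000/3144 = 12.777314
  Dept IV: (13398/33690)²·(1−1298/13398)·82700/1298 = 9.1002671
  Dept III: (5509/33690)²·(1−492/5509)·241000/492 = 11.927977
  → Var(ȳ_str) = 33.805558.
Var(ȳ_srs) = (1 − 4934/33690)·198000/4934 = 34.252597.
deff = 33.805558 / 34.252597 = 0.9869.

0.9869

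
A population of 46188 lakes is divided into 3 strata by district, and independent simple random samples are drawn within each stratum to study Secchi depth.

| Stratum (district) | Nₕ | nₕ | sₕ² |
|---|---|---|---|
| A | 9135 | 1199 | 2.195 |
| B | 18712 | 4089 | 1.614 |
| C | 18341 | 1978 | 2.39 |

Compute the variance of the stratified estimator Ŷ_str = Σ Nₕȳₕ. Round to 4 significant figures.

603300

Var(Ŷ_str) = Σₕ Nₕ²(1 − fₕ)sₕ²/nₕ.
A: 9135²·(1 − 1199/9135)·2.195/1199 = 132716.69.
B: 18712²·(1 − 4089/18712)·1.614/4089 = 108004.81.
C: 18341²·(1 − 1978/18341)·2.39/1978 = 362624.84.
Sum = 603346.34.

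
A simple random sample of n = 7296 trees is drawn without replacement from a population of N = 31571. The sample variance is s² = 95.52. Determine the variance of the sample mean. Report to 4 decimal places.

0.0101

Under SRS without replacement, Var(ȳ) = (1 − f)·s²/n with f = n/N = 7296/31571 = 0.23109816.
Var(ȳ) = (1 − 0.23109816)·95.52/7296 = 0.76890184·0.013092105 = 0.010066544.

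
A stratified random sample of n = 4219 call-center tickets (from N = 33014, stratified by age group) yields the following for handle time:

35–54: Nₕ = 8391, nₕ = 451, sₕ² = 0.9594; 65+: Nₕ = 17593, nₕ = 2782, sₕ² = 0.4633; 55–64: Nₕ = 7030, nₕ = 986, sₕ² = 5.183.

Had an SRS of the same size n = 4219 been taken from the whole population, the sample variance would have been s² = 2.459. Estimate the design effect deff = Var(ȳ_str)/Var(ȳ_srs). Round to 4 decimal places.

Var(ȳ_str) = Σ Wₕ²(1−fₕ)sₕ²/nₕ with Wₕ = Nₕ/33014:
  35–54: (8391/33014)²·(1−451/8391)·0.9594/451 = 1.3003525 × 10^-4
  65+: (17593/33014)²·(1−2782/17593)·0.4633/2782 = 3.9813757 × 10^-5
  55–64: (7030/33014)²·(1−986/7030)·5.183/986 = 2.0492162 × 10^-4
  → Var(ȳ_str) = 3.7477063 × 10^-4.
Var(ȳ_srs) = (1 − 4219/33014)·2.459/4219 = 5.0835598 × 10^-4.
deff = (3.7477063 × 10^-4) / (5.0835598 × 10^-4) = 0.7372.

0.7372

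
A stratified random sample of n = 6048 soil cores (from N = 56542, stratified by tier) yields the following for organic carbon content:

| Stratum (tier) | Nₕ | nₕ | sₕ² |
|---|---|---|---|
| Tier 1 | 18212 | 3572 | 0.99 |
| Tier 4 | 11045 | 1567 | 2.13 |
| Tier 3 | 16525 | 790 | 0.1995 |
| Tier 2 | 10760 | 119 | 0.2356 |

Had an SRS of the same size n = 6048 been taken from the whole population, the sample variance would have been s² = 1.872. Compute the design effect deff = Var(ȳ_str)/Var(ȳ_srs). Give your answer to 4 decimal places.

Var(ȳ_str) = Σ Wₕ²(1−fₕ)sₕ²/nₕ with Wₕ = Nₕ/56542:
  Tier 1: (18212/56542)²·(1−3572/18212)·0.99/3572 = 2.3114267 × 10^-5
  Tier 4: (11045/56542)²·(1−1567/11045)·2.13/1567 = 4.4509293 × 10^-5
  Tier 3: (16525/56542)²·(1−790/16525)·0.1995/790 = 2.0539113 × 10^-5
  Tier 2: (10760/56542)²·(1−119/10760)·0.2356/119 = 7.0905628 × 10^-5
  → Var(ȳ_str) = 1.590683 × 10^-4.
Var(ȳ_srs) = (1 − 6048/56542)·1.872/6048 = 2.7641568 × 10^-4.
deff = (1.590683 × 10^-4) / (2.7641568 × 10^-4) = 0.5755.

0.5755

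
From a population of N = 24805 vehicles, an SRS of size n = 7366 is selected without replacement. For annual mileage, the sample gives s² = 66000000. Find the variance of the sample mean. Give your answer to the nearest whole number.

6299

Under SRS without replacement, Var(ȳ) = (1 − f)·s²/n with f = n/N = 7366/24805 = 0.29695626.
Var(ȳ) = (1 − 0.29695626)·66000000/7366 = 0.70304374·8960.0869 = 6299.333.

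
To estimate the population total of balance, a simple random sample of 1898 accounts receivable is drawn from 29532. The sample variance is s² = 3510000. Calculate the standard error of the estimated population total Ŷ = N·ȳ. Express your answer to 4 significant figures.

Var(Ŷ) = N²·Var(ȳ) = N²·(1 − n/N)·s²/n.
f = 1898/29532 = 0.06426927; Var(ȳ) = 0.93573073·3510000/1898 = 1730.4609.
Var(Ŷ) = 29532² · 1730.4609 = 1.5092025 × 10^12.
SE(Ŷ) = √(1.5092025 × 10^12) = 1.228 × 10^6.

1.228 × 10^6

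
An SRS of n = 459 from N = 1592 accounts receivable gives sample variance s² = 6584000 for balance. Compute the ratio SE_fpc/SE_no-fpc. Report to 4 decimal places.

0.8436

f = n/N = 459/1592 = 0.28831658.
SE_no-fpc = √(s²/n) = 119.76739; SE_fpc = √((1−f)s²/n) = 101.03736.
Ratio = √(1−f) = 0.84361331.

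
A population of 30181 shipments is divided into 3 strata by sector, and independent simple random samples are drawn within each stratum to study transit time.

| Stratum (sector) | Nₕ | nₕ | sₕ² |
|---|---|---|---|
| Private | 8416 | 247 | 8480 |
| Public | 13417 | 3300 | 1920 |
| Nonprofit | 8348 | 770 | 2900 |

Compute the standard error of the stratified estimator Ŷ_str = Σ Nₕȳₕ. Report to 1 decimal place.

Var(Ŷ_str) = Σₕ Nₕ²(1 − fₕ)sₕ²/nₕ.
Private: 8416²·(1 − 247/8416)·8480/247 = 2.3603343 × 10^9.
Public: 13417²·(1 − 3300/13417)·1920/3300 = 7.8975877 × 10^7.
Nonprofit: 8348²·(1 − 770/8348)·2900/770 = 2.3825626 × 10^8.
Sum = 2.6775664 × 10^9.
SE = √(2.6775664 × 10^9) = 51745.2.

51745.2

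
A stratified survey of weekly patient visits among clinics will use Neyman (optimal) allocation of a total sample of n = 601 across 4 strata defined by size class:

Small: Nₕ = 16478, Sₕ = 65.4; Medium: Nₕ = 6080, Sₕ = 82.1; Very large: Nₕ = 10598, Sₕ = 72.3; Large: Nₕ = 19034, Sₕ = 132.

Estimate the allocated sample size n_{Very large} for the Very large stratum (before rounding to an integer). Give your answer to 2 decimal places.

94.84

Neyman allocation: nₕ = n·NₕSₕ / Σⱼ NⱼSⱼ.
Σ NⱼSⱼ = 16478·65.4 + 6080·82.1 + 10598·72.3 + 19034·132 = 4.8555526 × 10^6.
n_{Very large} = 601·10598·72.3 / (4.8555526 × 10^6) = 94.84.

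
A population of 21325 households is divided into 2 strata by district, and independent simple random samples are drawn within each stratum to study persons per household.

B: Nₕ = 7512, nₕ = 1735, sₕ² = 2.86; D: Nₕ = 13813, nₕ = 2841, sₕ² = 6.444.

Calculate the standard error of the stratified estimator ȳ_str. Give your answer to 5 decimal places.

Var(ȳ_str) = Σₕ Wₕ²(1 − fₕ)sₕ²/nₕ with Wₕ = Nₕ/N, N = 21325.
B: Wₕ = 0.35226260; term = 0.35226260²·(1 − 0.23096379)·2.86/1735 = 1.5730641 × 10^-4.
D: Wₕ = 0.64773740; term = 0.64773740²·(1 − 0.20567581)·6.444/2841 = 7.559273 × 10^-4.
Sum = 9.1323371 × 10^-4.
SE = √(9.1323371 × 10^-4) = 0.03022.

0.03022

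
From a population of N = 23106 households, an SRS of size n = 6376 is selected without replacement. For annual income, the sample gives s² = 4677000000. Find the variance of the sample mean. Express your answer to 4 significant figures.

531100

Under SRS without replacement, Var(ȳ) = (1 − f)·s²/n with f = n/N = 6376/23106 = 0.27594564.
Var(ȳ) = (1 − 0.27594564)·4677000000/6376 = 0.72405436·733531.99 = 531117.04.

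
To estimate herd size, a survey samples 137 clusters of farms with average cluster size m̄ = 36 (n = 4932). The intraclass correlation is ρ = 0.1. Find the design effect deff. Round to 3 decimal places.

4.500

deff = 1 + (36 − 1)·0.1 = 1 + 3.5 = 4.5.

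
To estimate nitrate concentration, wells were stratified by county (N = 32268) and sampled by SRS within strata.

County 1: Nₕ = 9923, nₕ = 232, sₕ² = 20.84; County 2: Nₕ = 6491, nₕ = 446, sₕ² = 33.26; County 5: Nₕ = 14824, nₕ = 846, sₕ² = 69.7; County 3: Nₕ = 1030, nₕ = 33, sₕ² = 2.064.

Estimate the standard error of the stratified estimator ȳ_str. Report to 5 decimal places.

0.16602

Var(ȳ_str) = Σₕ Wₕ²(1 − fₕ)sₕ²/nₕ with Wₕ = Nₕ/N, N = 32268.
County 1: Wₕ = 0.30751828; term = 0.30751828²·(1 − 0.02338003)·20.84/232 = 0.0082961619.
County 2: Wₕ = 0.20115904; term = 0.20115904²·(1 − 0.06871052)·33.26/446 = 0.0028102904.
County 5: Wₕ = 0.45940250; term = 0.45940250²·(1 − 0.05706962)·69.7/846 = 0.016395655.
County 3: Wₕ = 0.03192017; term = 0.03192017²·(1 − 0.03203883)·2.064/33 = 6.1685635 × 10^-5.
Sum = 0.027563793.
SE = √(0.027563793) = 0.16602.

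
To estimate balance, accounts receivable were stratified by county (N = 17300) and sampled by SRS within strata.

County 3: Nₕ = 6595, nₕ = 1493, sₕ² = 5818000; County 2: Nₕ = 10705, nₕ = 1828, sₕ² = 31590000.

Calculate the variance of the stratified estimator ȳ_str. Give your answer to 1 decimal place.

5925.1

Var(ȳ_str) = Σₕ Wₕ²(1 − fₕ)sₕ²/nₕ with Wₕ = Nₕ/N, N = 17300.
County 3: Wₕ = 0.38121387; term = 0.38121387²·(1 − 0.22638362)·5818000/1493 = 438.10374.
County 2: Wₕ = 0.61878613; term = 0.61878613²·(1 − 0.17076133)·31590000/1828 = 5486.9894.
Sum = 5925.0931.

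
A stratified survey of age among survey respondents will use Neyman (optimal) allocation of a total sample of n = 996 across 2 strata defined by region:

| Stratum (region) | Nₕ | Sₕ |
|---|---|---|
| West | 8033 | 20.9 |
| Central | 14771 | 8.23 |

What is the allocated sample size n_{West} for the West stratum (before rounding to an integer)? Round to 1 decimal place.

Neyman allocation: nₕ = n·NₕSₕ / Σⱼ NⱼSⱼ.
Σ NⱼSⱼ = 8033·20.9 + 14771·8.23 = 289455.03.
n_{West} = 996·8033·20.9 / 289455.03 = 577.7.

577.7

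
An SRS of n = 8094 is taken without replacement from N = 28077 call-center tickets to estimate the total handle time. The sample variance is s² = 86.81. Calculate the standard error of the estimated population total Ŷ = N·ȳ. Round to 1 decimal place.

Var(Ŷ) = N²·Var(ȳ) = N²·(1 − n/N)·s²/n.
f = 8094/28077 = 0.28827866; Var(ȳ) = 0.71172134·86.81/8094 = 0.007633374.
Var(Ŷ) = 28077² · 0.007633374 = 6.0175256 × 10^6.
SE(Ŷ) = √(6.0175256 × 10^6) = 2453.1.

2453.1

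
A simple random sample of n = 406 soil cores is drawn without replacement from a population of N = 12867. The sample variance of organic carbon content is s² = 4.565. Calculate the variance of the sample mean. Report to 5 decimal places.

Under SRS without replacement, Var(ȳ) = (1 − f)·s²/n with f = n/N = 406/12867 = 0.03155359.
Var(ȳ) = (1 − 0.03155359)·4.565/406 = 0.96844641·0.011243842 = 0.010889059.

0.01089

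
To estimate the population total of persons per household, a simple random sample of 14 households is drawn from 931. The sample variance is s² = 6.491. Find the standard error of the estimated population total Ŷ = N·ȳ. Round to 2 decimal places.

Var(Ŷ) = N²·Var(ȳ) = N²·(1 − n/N)·s²/n.
f = 14/931 = 0.01503759; Var(ȳ) = 0.98496241·6.491/14 = 0.45667078.
Var(Ŷ) = 931² · 0.45667078 = 395824.42.
SE(Ŷ) = √(395824.42) = 629.15.

629.15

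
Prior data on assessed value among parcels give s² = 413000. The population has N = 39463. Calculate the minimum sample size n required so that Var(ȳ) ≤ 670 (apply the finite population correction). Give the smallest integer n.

607

Without fpc, n₀ = s²/D = 413000/670 = 616.4179.
With fpc, (1 − n/N)·s²/n ≤ D requires n ≥ n₀/(1 + n₀/N) = 616.4179/(1 + 616.4179/39463) = 606.9374.
Rounding up, n = 607.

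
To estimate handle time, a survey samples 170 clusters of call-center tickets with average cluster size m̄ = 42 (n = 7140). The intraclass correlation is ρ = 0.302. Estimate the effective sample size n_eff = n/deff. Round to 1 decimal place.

533.6

deff = 1 + (42 − 1)·0.302 = 1 + 12.382 = 13.382.
n_eff = 7140 / 13.382 = 533.6.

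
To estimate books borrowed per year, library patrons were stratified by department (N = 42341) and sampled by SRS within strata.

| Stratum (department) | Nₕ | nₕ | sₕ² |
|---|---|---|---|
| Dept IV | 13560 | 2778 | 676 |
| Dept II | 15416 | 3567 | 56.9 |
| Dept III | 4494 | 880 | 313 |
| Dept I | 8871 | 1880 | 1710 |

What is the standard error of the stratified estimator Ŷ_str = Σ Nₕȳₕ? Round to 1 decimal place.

Var(Ŷ_str) = Σₕ Nₕ²(1 − fₕ)sₕ²/nₕ.
Dept IV: 13560²·(1 − 2778/13560)·676/2778 = 3.557734 × 10^7.
Dept II: 15416²·(1 − 3567/15416)·56.9/3567 = 2.9138189 × 10^6.
Dept III: 4494²·(1 − 880/4494)·313/880 = 5.7767408 × 10^6.
Dept I: 8871²·(1 − 1880/8871)·1710/1880 = 5.6409226 × 10^7.
Sum = 1.0067713 × 10^8.
SE = √(1.0067713 × 10^8) = 10033.8.

10033.8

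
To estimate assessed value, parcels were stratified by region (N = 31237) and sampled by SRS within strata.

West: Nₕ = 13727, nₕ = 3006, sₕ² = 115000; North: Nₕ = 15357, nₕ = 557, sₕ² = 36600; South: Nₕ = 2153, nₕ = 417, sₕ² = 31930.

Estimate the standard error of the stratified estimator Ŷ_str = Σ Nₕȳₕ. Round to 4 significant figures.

Var(Ŷ_str) = Σₕ Nₕ²(1 − fₕ)sₕ²/nₕ.
West: 13727²·(1 − 3006/13727)·115000/3006 = 5.6301478 × 10^9.
North: 15357²·(1 − 557/15357)·36600/557 = 1.4934614 × 10^10.
South: 2153²·(1 − 417/2153)·31930/417 = 2.8619142 × 10^8.
Sum = 2.0850953 × 10^10.
SE = √(2.0850953 × 10^10) = 144400.

144400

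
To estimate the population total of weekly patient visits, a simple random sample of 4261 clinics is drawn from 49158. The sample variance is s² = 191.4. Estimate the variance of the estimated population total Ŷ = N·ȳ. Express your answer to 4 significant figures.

Var(Ŷ) = N²·Var(ȳ) = N²·(1 − n/N)·s²/n.
f = 4261/49158 = 0.08667969; Var(ȳ) = 0.91332031·191.4/4261 = 0.041025465.
Var(Ŷ) = 49158² · 0.041025465 = 9.9138404 × 10^7.

9.914 × 10^7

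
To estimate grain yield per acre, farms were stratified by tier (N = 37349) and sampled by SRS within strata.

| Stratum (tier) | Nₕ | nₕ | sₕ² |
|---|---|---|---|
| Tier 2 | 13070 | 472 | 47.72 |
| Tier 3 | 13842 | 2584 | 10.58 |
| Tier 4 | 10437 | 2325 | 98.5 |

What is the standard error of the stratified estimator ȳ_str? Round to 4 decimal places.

Var(ȳ_str) = Σₕ Wₕ²(1 − fₕ)sₕ²/nₕ with Wₕ = Nₕ/N, N = 37349.
Tier 2: Wₕ = 0.34994243; term = 0.34994243²·(1 − 0.03611324)·47.72/472 = 0.01193377.
Tier 3: Wₕ = 0.37061233; term = 0.37061233²·(1 − 0.18667823)·10.58/2584 = 4.5739908 × 10^-4.
Tier 4: Wₕ = 0.27944523; term = 0.27944523²·(1 − 0.22276516)·98.5/2325 = 0.0025713367.
Sum = 0.014962506.
SE = √(0.014962506) = 0.1223.

0.1223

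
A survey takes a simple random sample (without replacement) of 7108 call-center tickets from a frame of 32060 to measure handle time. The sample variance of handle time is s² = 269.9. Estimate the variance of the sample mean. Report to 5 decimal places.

0.02955

Under SRS without replacement, Var(ȳ) = (1 − f)·s²/n with f = n/N = 7108/32060 = 0.22170930.
Var(ȳ) = (1 − 0.22170930)·269.9/7108 = 0.77829070·0.0379713 = 0.02955271.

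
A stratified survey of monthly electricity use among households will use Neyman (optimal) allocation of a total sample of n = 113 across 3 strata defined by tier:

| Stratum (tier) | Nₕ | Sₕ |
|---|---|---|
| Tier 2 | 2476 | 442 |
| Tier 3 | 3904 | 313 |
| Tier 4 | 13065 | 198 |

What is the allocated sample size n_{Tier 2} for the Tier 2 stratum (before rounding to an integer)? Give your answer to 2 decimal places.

25.22

Neyman allocation: nₕ = n·NₕSₕ / Σⱼ NⱼSⱼ.
Σ NⱼSⱼ = 2476·442 + 3904·313 + 13065·198 = 4.903214 × 10^6.
n_{Tier 2} = 113·2476·442 / (4.903214 × 10^6) = 25.22.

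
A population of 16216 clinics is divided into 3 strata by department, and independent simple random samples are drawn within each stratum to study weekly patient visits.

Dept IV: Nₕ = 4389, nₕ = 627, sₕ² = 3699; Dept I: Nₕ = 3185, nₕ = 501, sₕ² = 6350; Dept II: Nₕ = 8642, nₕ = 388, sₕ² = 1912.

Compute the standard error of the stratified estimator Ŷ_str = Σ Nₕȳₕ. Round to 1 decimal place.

23606.5

Var(Ŷ_str) = Σₕ Nₕ²(1 − fₕ)sₕ²/nₕ.
Dept IV: 4389²·(1 − 627/4389)·3699/627 = 9.7409466 × 10^7.
Dept I: 3185²·(1 − 501/3185)·6350/501 = 1.0834976 × 10^8.
Dept II: 8642²·(1 − 388/8642)·1912/388 = 3.5150774 × 10^8.
Sum = 5.5726697 × 10^8.
SE = √(5.5726697 × 10^8) = 23606.5.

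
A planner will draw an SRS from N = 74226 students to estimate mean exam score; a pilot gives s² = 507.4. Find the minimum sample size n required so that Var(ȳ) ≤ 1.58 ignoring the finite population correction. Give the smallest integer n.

Without fpc, n₀ = s²/D = 507.4/1.58 = 321.1392.
Rounding up, n = 322.

322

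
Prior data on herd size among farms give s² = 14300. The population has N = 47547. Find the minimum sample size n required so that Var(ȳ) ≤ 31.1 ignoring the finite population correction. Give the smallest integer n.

Without fpc, n₀ = s²/D = 14300/31.1 = 459.8071.
Rounding up, n = 460.

460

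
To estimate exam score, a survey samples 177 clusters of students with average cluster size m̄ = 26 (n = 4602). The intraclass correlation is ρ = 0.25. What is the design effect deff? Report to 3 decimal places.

7.250

deff = 1 + (26 − 1)·0.25 = 1 + 6.25 = 7.25.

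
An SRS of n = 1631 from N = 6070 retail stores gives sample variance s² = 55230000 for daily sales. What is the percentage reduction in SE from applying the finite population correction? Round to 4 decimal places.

14.4838

f = n/N = 1631/6070 = 0.26869852.
SE_no-fpc = √(s²/n) = 184.0181; SE_fpc = √((1−f)s²/n) = 157.36523.
Ratio = √(1−f) = 0.85516167. Reduction = 100·(1 − 0.85516167) = 14.4838%.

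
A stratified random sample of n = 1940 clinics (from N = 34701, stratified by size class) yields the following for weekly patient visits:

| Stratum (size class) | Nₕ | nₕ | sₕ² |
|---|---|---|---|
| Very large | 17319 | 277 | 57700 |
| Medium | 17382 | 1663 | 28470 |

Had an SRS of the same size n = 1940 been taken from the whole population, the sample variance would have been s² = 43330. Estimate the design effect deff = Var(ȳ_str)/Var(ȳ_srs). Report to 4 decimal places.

2.6055

Var(ȳ_str) = Σ Wₕ²(1−fₕ)sₕ²/nₕ with Wₕ = Nₕ/34701:
  Very large: (17319/34701)²·(1−277/17319)·57700/277 = 51.057017
  Medium: (17382/34701)²·(1−1663/17382)·28470/1663 = 3.8845069
  → Var(ȳ_str) = 54.941524.
Var(ȳ_srs) = (1 − 1940/34701)·43330/1940 = 21.086384.
deff = 54.941524 / 21.086384 = 2.6055.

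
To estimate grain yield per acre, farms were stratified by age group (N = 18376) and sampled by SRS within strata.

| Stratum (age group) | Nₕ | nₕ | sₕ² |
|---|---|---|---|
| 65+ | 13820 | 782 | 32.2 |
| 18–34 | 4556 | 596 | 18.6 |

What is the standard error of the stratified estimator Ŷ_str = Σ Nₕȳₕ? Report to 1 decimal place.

Var(Ŷ_str) = Σₕ Nₕ²(1 − fₕ)sₕ²/nₕ.
65+: 13820²·(1 − 782/13820)·32.2/782 = 7.4193889 × 10^6.
18–34: 4556²·(1 − 596/4556)·18.6/596 = 563048.21.
Sum = 7.9824371 × 10^6.
SE = √(7.9824371 × 10^6) = 2825.3.

2825.3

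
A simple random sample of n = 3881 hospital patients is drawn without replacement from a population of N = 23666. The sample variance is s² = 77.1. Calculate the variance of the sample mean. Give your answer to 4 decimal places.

0.0166

Under SRS without replacement, Var(ȳ) = (1 − f)·s²/n with f = n/N = 3881/23666 = 0.16399053.
Var(ȳ) = (1 − 0.16399053)·77.1/3881 = 0.83600947·0.019866014 = 0.016608176.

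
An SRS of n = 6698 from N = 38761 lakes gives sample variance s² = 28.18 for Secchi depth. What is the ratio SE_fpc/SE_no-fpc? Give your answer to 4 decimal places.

f = n/N = 6698/38761 = 0.17280256.
SE_no-fpc = √(s²/n) = 0.064863133; SE_fpc = √((1−f)s²/n) = 0.058993276.
Ratio = √(1−f) = 0.90950395.

0.9095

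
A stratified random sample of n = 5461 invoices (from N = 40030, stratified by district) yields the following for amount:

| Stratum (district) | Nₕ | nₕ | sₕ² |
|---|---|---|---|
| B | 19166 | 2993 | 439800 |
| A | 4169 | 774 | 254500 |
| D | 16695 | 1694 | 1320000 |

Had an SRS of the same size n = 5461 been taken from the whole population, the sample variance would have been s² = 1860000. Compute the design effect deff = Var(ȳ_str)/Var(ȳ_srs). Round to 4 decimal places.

Var(ȳ_str) = Σ Wₕ²(1−fₕ)sₕ²/nₕ with Wₕ = Nₕ/40030:
  B: (19166/40030)²·(1−2993/19166)·439800/2993 = 28.42493
  A: (4169/40030)²·(1−774/4169)·254500/774 = 2.9043391
  D: (16695/40030)²·(1−1694/16695)·1320000/1694 = 121.78561
  → Var(ȳ_str) = 153.11488.
Var(ȳ_srs) = (1 − 5461/40030)·1860000/5461 = 294.13181.
deff = 153.11488 / 294.13181 = 0.5206.

0.5206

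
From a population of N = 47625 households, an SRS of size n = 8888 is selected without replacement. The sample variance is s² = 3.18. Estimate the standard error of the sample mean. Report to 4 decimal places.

0.0171

Under SRS without replacement, Var(ȳ) = (1 − f)·s²/n with f = n/N = 8888/47625 = 0.18662467.
Var(ȳ) = (1 − 0.18662467)·3.18/8888 = 0.81337533·3.5778578 × 10^-4 = 2.9101413 × 10^-4.
SE(ȳ) = √(2.9101413 × 10^-4) = 0.0171.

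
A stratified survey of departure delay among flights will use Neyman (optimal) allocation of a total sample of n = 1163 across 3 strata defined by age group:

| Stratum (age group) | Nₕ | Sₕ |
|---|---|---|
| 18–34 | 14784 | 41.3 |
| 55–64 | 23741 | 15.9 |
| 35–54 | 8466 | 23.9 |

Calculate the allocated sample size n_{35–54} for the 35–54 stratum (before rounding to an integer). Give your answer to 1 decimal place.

197.7

Neyman allocation: nₕ = n·NₕSₕ / Σⱼ NⱼSⱼ.
Σ NⱼSⱼ = 14784·41.3 + 23741·15.9 + 8466·23.9 = 1.1903985 × 10^6.
n_{35–54} = 1163·8466·23.9 / (1.1903985 × 10^6) = 197.7.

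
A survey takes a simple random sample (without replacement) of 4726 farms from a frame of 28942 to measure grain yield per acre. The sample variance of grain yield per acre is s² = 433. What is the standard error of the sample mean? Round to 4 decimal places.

0.2769

Under SRS without replacement, Var(ȳ) = (1 − f)·s²/n with f = n/N = 4726/28942 = 0.16329210.
Var(ȳ) = (1 − 0.16329210)·433/4726 = 0.83670790·0.091620821 = 0.076659865.
SE(ȳ) = √(0.076659865) = 0.2769.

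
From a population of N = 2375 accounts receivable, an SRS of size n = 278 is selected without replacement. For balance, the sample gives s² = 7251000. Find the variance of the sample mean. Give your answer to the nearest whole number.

23030

Under SRS without replacement, Var(ȳ) = (1 − f)·s²/n with f = n/N = 278/2375 = 0.11705263.
Var(ȳ) = (1 − 0.11705263)·7251000/278 = 0.88294737·26082.734 = 23029.681.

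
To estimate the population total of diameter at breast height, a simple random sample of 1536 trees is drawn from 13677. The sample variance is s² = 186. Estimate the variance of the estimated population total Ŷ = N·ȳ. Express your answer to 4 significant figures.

Var(Ŷ) = N²·Var(ȳ) = N²·(1 − n/N)·s²/n.
f = 1536/13677 = 0.11230533; Var(ȳ) = 0.88769467·186/1536 = 0.10749428.
Var(Ŷ) = 13677² · 0.10749428 = 2.0107915 × 10^7.

2.011 × 10^7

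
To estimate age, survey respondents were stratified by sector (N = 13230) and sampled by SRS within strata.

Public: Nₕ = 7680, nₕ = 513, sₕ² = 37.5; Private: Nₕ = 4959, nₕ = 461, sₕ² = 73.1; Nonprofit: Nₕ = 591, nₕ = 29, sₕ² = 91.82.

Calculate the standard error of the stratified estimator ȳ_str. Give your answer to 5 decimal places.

0.22182

Var(ȳ_str) = Σₕ Wₕ²(1 − fₕ)sₕ²/nₕ with Wₕ = Nₕ/N, N = 13230.
Public: Wₕ = 0.58049887; term = 0.58049887²·(1 − 0.06679688)·37.5/513 = 0.022987558.
Private: Wₕ = 0.37482993; term = 0.37482993²·(1 − 0.09296229)·73.1/461 = 0.020207395.
Nonprofit: Wₕ = 0.04467120; term = 0.04467120²·(1 − 0.04906937)·91.82/29 = 0.0060081864.
Sum = 0.049203139.
SE = √(0.049203139) = 0.22182.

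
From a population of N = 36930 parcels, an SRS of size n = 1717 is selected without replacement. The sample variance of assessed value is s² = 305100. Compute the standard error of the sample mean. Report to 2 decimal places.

Under SRS without replacement, Var(ȳ) = (1 − f)·s²/n with f = n/N = 1717/36930 = 0.04649337.
Var(ȳ) = (1 − 0.04649337)·305100/1717 = 0.95350663·177.69365 = 169.43208.
SE(ȳ) = √(169.43208) = 13.02.

13.02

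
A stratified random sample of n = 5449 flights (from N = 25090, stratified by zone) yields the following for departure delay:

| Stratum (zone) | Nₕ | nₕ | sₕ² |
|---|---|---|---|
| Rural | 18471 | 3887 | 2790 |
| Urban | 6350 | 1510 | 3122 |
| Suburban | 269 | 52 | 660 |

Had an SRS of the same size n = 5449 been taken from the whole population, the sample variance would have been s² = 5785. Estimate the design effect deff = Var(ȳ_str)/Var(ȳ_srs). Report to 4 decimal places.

Var(ȳ_str) = Σ Wₕ²(1−fₕ)sₕ²/nₕ with Wₕ = Nₕ/25090:
  Rural: (18471/25090)²·(1−3887/18471)·2790/3887 = 0.30715345
  Urban: (6350/25090)²·(1−1510/6350)·3122/1510 = 0.10094242
  Suburban: (269/25090)²·(1−52/269)·660/52 = 0.0011769318
  → Var(ȳ_str) = 0.4092728.
Var(ȳ_srs) = (1 − 5449/25090)·5785/5449 = 0.83109274.
deff = 0.4092728 / 0.83109274 = 0.4925.

0.4925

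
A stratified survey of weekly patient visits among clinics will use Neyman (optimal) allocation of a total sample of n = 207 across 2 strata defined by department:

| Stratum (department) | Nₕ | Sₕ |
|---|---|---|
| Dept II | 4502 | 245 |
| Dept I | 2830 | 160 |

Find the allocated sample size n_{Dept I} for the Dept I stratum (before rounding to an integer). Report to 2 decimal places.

60.25

Neyman allocation: nₕ = n·NₕSₕ / Σⱼ NⱼSⱼ.
Σ NⱼSⱼ = 4502·245 + 2830·160 = 1.55579 × 10^6.
n_{Dept I} = 207·2830·160 / (1.55579 × 10^6) = 60.25.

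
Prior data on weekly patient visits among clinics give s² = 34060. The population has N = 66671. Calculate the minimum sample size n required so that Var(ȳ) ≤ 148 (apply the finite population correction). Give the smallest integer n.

Without fpc, n₀ = s²/D = 34060/148 = 230.1351.
With fpc, (1 − n/N)·s²/n ≤ D requires n ≥ n₀/(1 + n₀/N) = 230.1351/(1 + 230.1351/66671) = 229.3435.
Rounding up, n = 230.

230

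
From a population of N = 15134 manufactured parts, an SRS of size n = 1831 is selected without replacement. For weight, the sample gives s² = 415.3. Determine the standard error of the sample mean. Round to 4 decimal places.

0.4465

Under SRS without replacement, Var(ȳ) = (1 − f)·s²/n with f = n/N = 1831/15134 = 0.12098586.
Var(ȳ) = (1 − 0.12098586)·415.3/1831 = 0.87901414·0.22681595 = 0.19937443.
SE(ȳ) = √(0.19937443) = 0.4465.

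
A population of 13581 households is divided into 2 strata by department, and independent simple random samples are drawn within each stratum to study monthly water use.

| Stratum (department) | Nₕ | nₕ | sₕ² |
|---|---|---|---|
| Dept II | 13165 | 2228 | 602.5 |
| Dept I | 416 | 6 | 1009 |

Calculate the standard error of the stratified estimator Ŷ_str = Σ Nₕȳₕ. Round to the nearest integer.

Var(Ŷ_str) = Σₕ Nₕ²(1 − fₕ)sₕ²/nₕ.
Dept II: 13165²·(1 − 2228/13165)·602.5/2228 = 3.8936861 × 10^7.
Dept I: 416²·(1 − 6/416)·1009/6 = 2.8682507 × 10^7.
Sum = 6.7619368 × 10^7.
SE = √(6.7619368 × 10^7) = 8223.

8223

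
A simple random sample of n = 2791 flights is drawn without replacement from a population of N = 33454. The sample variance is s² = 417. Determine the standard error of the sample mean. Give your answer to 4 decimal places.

Under SRS without replacement, Var(ȳ) = (1 − f)·s²/n with f = n/N = 2791/33454 = 0.08342799.
Var(ȳ) = (1 − 0.08342799)·417/2791 = 0.91657201·0.14940881 = 0.13694394.
SE(ȳ) = √(0.13694394) = 0.3701.

0.3701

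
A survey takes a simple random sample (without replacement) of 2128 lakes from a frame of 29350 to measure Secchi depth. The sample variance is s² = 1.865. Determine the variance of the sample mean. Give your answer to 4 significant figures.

8.129 × 10^-4

Under SRS without replacement, Var(ȳ) = (1 − f)·s²/n with f = n/N = 2128/29350 = 0.07250426.
Var(ȳ) = (1 − 0.07250426)·1.865/2128 = 0.92749574·8.7640977 × 10^-4 = 8.1286633 × 10^-4.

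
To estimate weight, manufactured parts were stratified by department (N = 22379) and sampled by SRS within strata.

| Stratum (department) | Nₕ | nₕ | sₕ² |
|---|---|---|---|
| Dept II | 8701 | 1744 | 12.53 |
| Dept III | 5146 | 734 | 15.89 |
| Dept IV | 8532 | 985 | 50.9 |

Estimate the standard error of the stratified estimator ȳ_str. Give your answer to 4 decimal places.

0.0922

Var(ȳ_str) = Σₕ Wₕ²(1 − fₕ)sₕ²/nₕ with Wₕ = Nₕ/N, N = 22379.
Dept II: Wₕ = 0.38880200; term = 0.38880200²·(1 − 0.20043673)·12.53/1744 = 8.6838919 × 10^-4.
Dept III: Wₕ = 0.22994772; term = 0.22994772²·(1 − 0.14263506)·15.89/734 = 9.8141292 × 10^-4.
Dept IV: Wₕ = 0.38125028; term = 0.38125028²·(1 − 0.11544773)·50.9/985 = 0.0066439353.
Sum = 0.0084937374.
SE = √(0.0084937374) = 0.0922.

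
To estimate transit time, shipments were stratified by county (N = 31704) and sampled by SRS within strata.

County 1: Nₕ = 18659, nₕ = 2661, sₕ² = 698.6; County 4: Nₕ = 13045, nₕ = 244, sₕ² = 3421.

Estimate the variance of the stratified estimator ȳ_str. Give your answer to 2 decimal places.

2.41

Var(ȳ_str) = Σₕ Wₕ²(1 − fₕ)sₕ²/nₕ with Wₕ = Nₕ/N, N = 31704.
County 1: Wₕ = 0.58853772; term = 0.58853772²·(1 − 0.14261214)·698.6/2661 = 0.077966788.
County 4: Wₕ = 0.41146228; term = 0.41146228²·(1 − 0.01870448)·3421/244 = 2.3292876.
Sum = 2.4072544.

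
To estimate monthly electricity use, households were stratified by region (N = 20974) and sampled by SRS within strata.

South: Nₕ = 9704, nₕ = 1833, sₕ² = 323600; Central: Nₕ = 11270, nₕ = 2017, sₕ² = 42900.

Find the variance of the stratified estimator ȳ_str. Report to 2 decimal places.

Var(ȳ_str) = Σₕ Wₕ²(1 − fₕ)sₕ²/nₕ with Wₕ = Nₕ/N, N = 20974.
South: Wₕ = 0.46266807; term = 0.46266807²·(1 − 0.18889118)·323600/1833 = 30.652381.
Central: Wₕ = 0.53733193; term = 0.53733193²·(1 − 0.17897072)·42900/2017 = 5.041913.
Sum = 35.694294.

35.69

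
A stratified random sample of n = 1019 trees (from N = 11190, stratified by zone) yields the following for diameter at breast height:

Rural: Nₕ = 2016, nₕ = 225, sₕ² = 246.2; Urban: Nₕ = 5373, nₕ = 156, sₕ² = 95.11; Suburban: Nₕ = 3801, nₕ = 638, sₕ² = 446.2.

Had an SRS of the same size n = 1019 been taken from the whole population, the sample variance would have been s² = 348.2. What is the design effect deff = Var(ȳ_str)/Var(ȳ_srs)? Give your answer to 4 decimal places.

Var(ȳ_str) = Σ Wₕ²(1−fₕ)sₕ²/nₕ with Wₕ = Nₕ/11190:
  Rural: (2016/11190)²·(1−225/2016)·246.2/225 = 0.031552333
  Urban: (5373/11190)²·(1−156/5373)·95.11/156 = 0.13648317
  Suburban: (3801/11190)²·(1−638/3801)·446.2/638 = 0.067149963
  → Var(ȳ_str) = 0.23518547.
Var(ȳ_srs) = (1 − 1019/11190)·348.2/1019 = 0.31059049.
deff = 0.23518547 / 0.31059049 = 0.7572.

0.7572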